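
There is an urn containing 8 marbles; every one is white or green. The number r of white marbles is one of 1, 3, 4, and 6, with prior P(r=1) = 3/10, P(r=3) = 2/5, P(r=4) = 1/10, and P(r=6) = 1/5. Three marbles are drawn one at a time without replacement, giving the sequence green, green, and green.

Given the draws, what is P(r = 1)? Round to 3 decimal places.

Under each hypothesis, the probability of the observed sequence is: P(data | r = 1) = (7/8)(6/7)(5/6) = 5/8; P(data | r = 3) = (5/8)(4/7)(3/6) = 5/28; P(data | r = 4) = (4/8)(3/7)(2/6) = 1/14; P(data | r = 6) = (2/8)(1/7)(0/6) = 0.
Weighting by the prior gives 3/10 · 5/8 = 3/16, 2/5 · 5/28 = 1/14, 1/10 · 1/14 = 1/140, 1/5 · 0 = 0; summing to 149/560.
By Bayes' rule, P(r = 1 | data) = (3/16) / (149/560) = 105/149.

0.705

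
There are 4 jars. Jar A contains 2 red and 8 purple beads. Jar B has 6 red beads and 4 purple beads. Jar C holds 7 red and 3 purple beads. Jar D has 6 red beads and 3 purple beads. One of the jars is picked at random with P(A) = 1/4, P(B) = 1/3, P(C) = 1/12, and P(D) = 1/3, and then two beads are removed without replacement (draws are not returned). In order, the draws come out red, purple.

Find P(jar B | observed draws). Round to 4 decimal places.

Compute the likelihood of the observed sequence for each case: P(data | jar A) = (2/10)(8/9) = 8/45; P(data | jar B) = (6/10)(4/9) = 4/15; P(data | jar C) = (7/10)(3/9) = 7/30; P(data | jar D) = (6/9)(3/8) = 1/4.
The prior-weighted likelihoods are 1/4 · 8/45 = 2/45, 1/3 · 4/15 = 4/45, 1/12 · 7/30 = 7/360, 1/3 · 1/4 = 1/12; these sum to 17/72.
So P(jar B | data) = (4/45) / (17/72) = 32/85.

0.3765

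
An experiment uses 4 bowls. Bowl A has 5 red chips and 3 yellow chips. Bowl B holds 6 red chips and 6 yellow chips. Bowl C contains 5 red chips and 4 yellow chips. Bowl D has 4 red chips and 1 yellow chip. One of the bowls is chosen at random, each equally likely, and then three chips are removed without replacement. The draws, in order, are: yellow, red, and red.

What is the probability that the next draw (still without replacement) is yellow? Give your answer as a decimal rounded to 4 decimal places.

0.3363

For each hypothesis, P(data | H) works out to: P(data | bowl A) = (3/8)(5/7)(4/6) = 0.17857; P(data | bowl B) = (6/12)(6/11)(5/10) = 0.13636; P(data | bowl C) = (4/9)(5/8)(4/7) = 0.15873; P(data | bowl D) = (1/5)(4/4)(3/3) = 0.2.
The prior-weighted likelihoods are 1/4 · 0.17857 = 0.044643, 1/4 · 0.13636 = 0.034091, 1/4 · 0.15873 = 0.039683, 1/4 · 0.2 = 0.05; summing to 0.16842.
The posterior is then P(bowl A | data) = 0.26507, P(bowl B | data) = 0.20242, P(bowl C | data) = 0.23562, P(bowl D | data) = 0.29688.
The predictive probability is P(yellow next | data) = (2/5)(0.26507) + (5/9)(0.20242) + (1/2)(0.23562) + (0)(0.29688) = 0.3363.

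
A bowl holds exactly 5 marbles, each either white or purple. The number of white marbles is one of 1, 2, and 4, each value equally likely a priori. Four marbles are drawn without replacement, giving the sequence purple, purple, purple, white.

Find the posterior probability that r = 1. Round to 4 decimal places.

Compute the likelihood of the observed sequence for each case: P(data | r = 1) = (4/5)(3/4)(2/3)(1/2) = 1/5; P(data | r = 2) = (3/5)(2/4)(1/3)(2/2) = 1/10; P(data | r = 4) = (1/5)(0/4) = 0.
The prior-weighted likelihoods are 1/3 · 1/5 = 1/15, 1/3 · 1/10 = 1/30, 1/3 · 0 = 0; summing to 1/10.
By Bayes' rule, P(r = 1 | data) = (1/15) / (1/10) = 2/3.

0.6667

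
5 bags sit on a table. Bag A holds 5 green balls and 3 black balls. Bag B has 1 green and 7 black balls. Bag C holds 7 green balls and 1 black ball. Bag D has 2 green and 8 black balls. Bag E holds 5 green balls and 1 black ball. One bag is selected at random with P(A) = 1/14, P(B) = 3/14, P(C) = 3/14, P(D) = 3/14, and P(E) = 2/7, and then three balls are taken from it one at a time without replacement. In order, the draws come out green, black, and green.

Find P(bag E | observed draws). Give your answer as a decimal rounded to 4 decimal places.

0.5180

The likelihood of the observed sequence under each hypothesis: P(data | bag A) = (5/8)(3/7)(4/6) = 0.17857; P(data | bag B) = (1/8)(7/7)(0/6) = 0; P(data | bag C) = (7/8)(1/7)(6/6) = 0.125; P(data | bag D) = (2/10)(8/9)(1/8) = 0.022222; P(data | bag E) = (5/6)(1/5)(4/4) = 0.16667.
The prior-weighted likelihoods are 1/14 · 0.17857 = 0.012755, 3/14 · 0 = 0, 3/14 · 0.125 = 0.026786, 3/14 · 0.022222 = 0.0047619, 2/7 · 0.16667 = 0.047619; summing to 0.091922.
By Bayes' rule, P(bag E | data) = (0.047619) / (0.091922) = 0.51804.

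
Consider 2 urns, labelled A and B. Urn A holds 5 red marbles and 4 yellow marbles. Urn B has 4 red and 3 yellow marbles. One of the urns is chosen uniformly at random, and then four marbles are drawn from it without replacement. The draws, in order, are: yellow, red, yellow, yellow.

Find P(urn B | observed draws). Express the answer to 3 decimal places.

0.419

For each hypothesis, P(data | H) works out to: P(data | urn A) = (4/9)(5/8)(3/7)(2/6) = 0.039683; P(data | urn B) = (3/7)(4/6)(2/5)(1/4) = 0.028571.
Weighting by the prior gives 1/2 · 0.039683 = 0.019841, 1/2 · 0.028571 = 0.014286; these sum to 0.034127.
Therefore the posterior P(urn B | data) = (0.014286) / (0.034127) = 0.4186.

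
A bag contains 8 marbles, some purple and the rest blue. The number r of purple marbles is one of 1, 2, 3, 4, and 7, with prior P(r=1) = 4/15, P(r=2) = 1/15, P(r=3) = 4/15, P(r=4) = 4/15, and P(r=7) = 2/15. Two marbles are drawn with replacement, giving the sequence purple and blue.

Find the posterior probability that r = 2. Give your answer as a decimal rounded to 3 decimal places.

Under each hypothesis, the probability of the observed sequence is: P(data | r = 1) = (1/8)(7/8) = 7/64; P(data | r = 2) = (2/8)(6/8) = 3/16; P(data | r = 3) = (3/8)(5/8) = 15/64; P(data | r = 4) = (4/8)(4/8) = 1/4; P(data | r = 7) = (7/8)(1/8) = 7/64.
Multiplying each by its prior: 4/15 · 7/64 = 7/240, 1/15 · 3/16 = 1/80, 4/15 · 15/64 = 1/16, 4/15 · 1/4 = 1/15, 2/15 · 7/64 = 7/480; summing to 89/480.
So P(r = 2 | data) = (1/80) / (89/480) = 6/89.

0.067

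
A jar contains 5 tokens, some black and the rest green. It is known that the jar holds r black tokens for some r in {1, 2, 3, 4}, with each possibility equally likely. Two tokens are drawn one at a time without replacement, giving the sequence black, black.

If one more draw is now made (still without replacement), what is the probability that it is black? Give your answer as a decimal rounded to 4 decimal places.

0.5000

Under each hypothesis, the probability of the observed sequence is: P(data | r = 1) = (1/5)(0/4) = 0; P(data | r = 2) = (2/5)(1/4) = 1/10; P(data | r = 3) = (3/5)(2/4) = 3/10; P(data | r = 4) = (4/5)(3/4) = 3/5.
The prior-weighted likelihoods are 1/4 · 0 = 0, 1/4 · 1/10 = 1/40, 1/4 · 3/10 = 3/40, 1/4 · 3/5 = 3/20; these sum to 1/4.
Normalising, the posterior is P(r = 1 | data) = 0, P(r = 2 | data) = 1/10, P(r = 3 | data) = 3/10, P(r = 4 | data) = 3/5.
So P(black next | data) = Σ P(black next | H) P(H | data) = (0)(1/10) + (1/3)(3/10) + (2/3)(3/5) = 1/2.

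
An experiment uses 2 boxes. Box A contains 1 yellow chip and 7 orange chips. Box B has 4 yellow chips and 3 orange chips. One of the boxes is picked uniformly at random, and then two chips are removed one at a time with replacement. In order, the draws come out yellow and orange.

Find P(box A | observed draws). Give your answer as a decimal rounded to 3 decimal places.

Compute the likelihood of the observed sequence for each case: P(data | box A) = (1/8)(7/8) = 0.10938; P(data | box B) = (4/7)(3/7) = 0.2449.
The prior-weighted likelihoods are 1/2 · 0.10938 = 0.054688, 1/2 · 0.2449 = 0.12245; summing to 0.17714.
By Bayes' rule, P(box A | data) = (0.054688) / (0.17714) = 0.30873.

0.309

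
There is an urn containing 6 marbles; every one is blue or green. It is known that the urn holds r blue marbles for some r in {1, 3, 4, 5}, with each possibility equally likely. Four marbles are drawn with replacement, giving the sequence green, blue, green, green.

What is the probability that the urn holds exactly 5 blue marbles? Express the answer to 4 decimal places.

Compute the likelihood of the observed sequence for each case: P(data | r = 1) = (5/6)(1/6)(5/6)(5/6) = 0.096451; P(data | r = 3) = (3/6)(3/6)(3/6)(3/6) = 0.0625; P(data | r = 4) = (2/6)(4/6)(2/6)(2/6) = 0.024691; P(data | r = 5) = (1/6)(5/6)(1/6)(1/6) = 0.003858.
Multiplying each by its prior: 1/4 · 0.096451 = 0.024113, 1/4 · 0.0625 = 0.015625, 1/4 · 0.024691 = 0.0061728, 1/4 · 0.003858 = 0.00096451; summing to 0.046875.
Therefore the posterior P(r = 5 | data) = (0.00096451) / (0.046875) = 0.020576.

0.0206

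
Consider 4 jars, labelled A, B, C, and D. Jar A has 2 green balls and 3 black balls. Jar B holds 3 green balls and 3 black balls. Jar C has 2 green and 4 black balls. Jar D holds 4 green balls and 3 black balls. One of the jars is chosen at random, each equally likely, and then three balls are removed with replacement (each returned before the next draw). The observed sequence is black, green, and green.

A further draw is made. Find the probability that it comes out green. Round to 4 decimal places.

0.4725

Compute the likelihood of the observed sequence for each case: P(data | jar A) = (3/5)(2/5)(2/5) = 0.096; P(data | jar B) = (3/6)(3/6)(3/6) = 0.125; P(data | jar C) = (4/6)(2/6)(2/6) = 0.074074; P(data | jar D) = (3/7)(4/7)(4/7) = 0.13994.
The prior-weighted likelihoods are 1/4 · 0.096 = 0.024, 1/4 · 0.125 = 0.03125, 1/4 · 0.074074 = 0.018519, 1/4 · 0.13994 = 0.034985; with total 0.10875.
Normalising, the posterior is P(jar A | data) = 0.22068, P(jar B | data) = 0.28735, P(jar C | data) = 0.17028, P(jar D | data) = 0.32169.
So P(green next | data) = Σ P(green next | H) P(H | data) = (2/5)(0.22068) + (1/2)(0.28735) + (1/3)(0.17028) + (4/7)(0.32169) = 0.47253.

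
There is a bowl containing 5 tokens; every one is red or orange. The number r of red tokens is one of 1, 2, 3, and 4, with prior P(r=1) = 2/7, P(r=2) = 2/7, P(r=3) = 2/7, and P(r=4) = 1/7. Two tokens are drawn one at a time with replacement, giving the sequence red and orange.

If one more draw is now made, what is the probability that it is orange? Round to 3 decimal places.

0.533

For each hypothesis, P(data | H) works out to: P(data | r = 1) = (1/5)(4/5) = 4/25; P(data | r = 2) = (2/5)(3/5) = 6/25; P(data | r = 3) = (3/5)(2/5) = 6/25; P(data | r = 4) = (4/5)(1/5) = 4/25.
Weighting by the prior gives 2/7 · 4/25 = 8/175, 2/7 · 6/25 = 12/175, 2/7 · 6/25 = 12/175, 1/7 · 4/25 = 4/175; these sum to 36/175.
Dividing through by the total gives posterior P(r = 1 | data) = 2/9, P(r = 2 | data) = 1/3, P(r = 3 | data) = 1/3, P(r = 4 | data) = 1/9.
Averaging over the posterior, P(orange next | data) = (4/5)(2/9) + (3/5)(1/3) + (2/5)(1/3) + (1/5)(1/9) = 8/15.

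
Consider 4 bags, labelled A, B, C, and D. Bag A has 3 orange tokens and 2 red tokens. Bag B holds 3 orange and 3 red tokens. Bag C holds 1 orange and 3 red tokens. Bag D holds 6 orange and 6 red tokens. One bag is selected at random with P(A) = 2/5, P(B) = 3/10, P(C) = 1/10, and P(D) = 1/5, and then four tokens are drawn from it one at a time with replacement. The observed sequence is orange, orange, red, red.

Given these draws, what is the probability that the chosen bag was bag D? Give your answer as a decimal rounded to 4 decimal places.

0.2162

For each hypothesis, P(data | H) works out to: P(data | bag A) = (3/5)(3/5)(2/5)(2/5) = 0.0576; P(data | bag B) = (3/6)(3/6)(3/6)(3/6) = 0.0625; P(data | bag C) = (1/4)(1/4)(3/4)(3/4) = 0.035156; P(data | bag D) = (6/12)(6/12)(6/12)(6/12) = 0.0625.
Multiplying each by its prior: 2/5 · 0.0576 = 0.02304, 3/10 · 0.0625 = 0.01875, 1/10 · 0.035156 = 0.0035156, 1/5 · 0.0625 = 0.0125; with total 0.057806.
Therefore the posterior P(bag D | data) = (0.0125) / (0.057806) = 0.21624.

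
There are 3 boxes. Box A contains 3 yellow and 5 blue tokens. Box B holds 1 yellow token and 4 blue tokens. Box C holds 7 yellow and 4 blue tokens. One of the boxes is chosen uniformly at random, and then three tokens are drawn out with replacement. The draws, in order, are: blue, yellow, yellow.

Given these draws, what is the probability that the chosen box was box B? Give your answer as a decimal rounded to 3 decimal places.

The likelihood of the observed sequence under each hypothesis: P(data | box A) = (5/8)(3/8)(3/8) = 0.087891; P(data | box B) = (4/5)(1/5)(1/5) = 0.032; P(data | box C) = (4/11)(7/11)(7/11) = 0.14726.
The prior-weighted likelihoods are 1/3 · 0.087891 = 0.029297, 1/3 · 0.032 = 0.010667, 1/3 · 0.14726 = 0.049086; summing to 0.089049.
So P(box B | data) = (0.010667) / (0.089049) = 0.11978.

0.120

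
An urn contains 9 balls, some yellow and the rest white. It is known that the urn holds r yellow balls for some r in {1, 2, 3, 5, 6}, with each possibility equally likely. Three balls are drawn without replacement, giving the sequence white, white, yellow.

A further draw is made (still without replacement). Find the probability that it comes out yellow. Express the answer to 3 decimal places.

0.350

Compute the likelihood of the observed sequence for each case: P(data | r = 1) = (8/9)(7/8)(1/7) = 0.11111; P(data | r = 2) = (7/9)(6/8)(2/7) = 0.16667; P(data | r = 3) = (6/9)(5/8)(3/7) = 0.17857; P(data | r = 5) = (4/9)(3/8)(5/7) = 0.11905; P(data | r = 6) = (3/9)(2/8)(6/7) = 0.071429.
Weighting by the prior gives 1/5 · 0.11111 = 0.022222, 1/5 · 0.16667 = 0.033333, 1/5 · 0.17857 = 0.035714, 1/5 · 0.11905 = 0.02381, 1/5 · 0.071429 = 0.014286; with total 0.12937.
The posterior is then P(r = 1 | data) = 0.17178, P(r = 2 | data) = 0.25767, P(r = 3 | data) = 0.27607, P(r = 5 | data) = 0.18405, P(r = 6 | data) = 0.11043.
The predictive probability is P(yellow next | data) = (0)(0.17178) + (1/6)(0.25767) + (1/3)(0.27607) + (2/3)(0.18405) + (5/6)(0.11043) = 0.34969.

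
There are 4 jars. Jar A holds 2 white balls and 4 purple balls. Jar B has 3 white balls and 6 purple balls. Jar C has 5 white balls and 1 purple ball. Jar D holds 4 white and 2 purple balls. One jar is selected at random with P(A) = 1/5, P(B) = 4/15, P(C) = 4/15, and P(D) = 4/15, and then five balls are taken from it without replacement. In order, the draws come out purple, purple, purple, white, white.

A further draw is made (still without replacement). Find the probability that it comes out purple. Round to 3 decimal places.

0.878

For each hypothesis, P(data | H) works out to: P(data | jar A) = (4/6)(3/5)(2/4)(2/3)(1/2) = 0.066667; P(data | jar B) = (6/9)(5/8)(4/7)(3/6)(2/5) = 0.047619; P(data | jar C) = (1/6)(0/5) = 0; P(data | jar D) = (2/6)(1/5)(0/4) = 0.
Multiplying each by its prior: 1/5 · 0.066667 = 0.013333, 4/15 · 0.047619 = 0.012698, 4/15 · 0 = 0, 4/15 · 0 = 0; with total 0.026032.
Dividing through by the total gives posterior P(jar A | data) = 0.5122, P(jar B | data) = 0.4878, P(jar C | data) = 0, P(jar D | data) = 0.
The predictive probability is P(purple next | data) = (1)(0.5122) + (3/4)(0.4878) = 0.87805.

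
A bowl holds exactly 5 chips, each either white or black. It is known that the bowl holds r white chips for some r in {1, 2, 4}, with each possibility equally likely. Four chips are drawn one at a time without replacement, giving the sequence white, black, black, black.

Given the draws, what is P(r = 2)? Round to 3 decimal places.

0.333

Under each hypothesis, the probability of the observed sequence is: P(data | r = 1) = (1/5)(4/4)(3/3)(2/2) = 1/5; P(data | r = 2) = (2/5)(3/4)(2/3)(1/2) = 1/10; P(data | r = 4) = (4/5)(1/4)(0/3) = 0.
Weighting by the prior gives 1/3 · 1/5 = 1/15, 1/3 · 1/10 = 1/30, 1/3 · 0 = 0; with total 1/10.
By Bayes' rule, P(r = 2 | data) = (1/30) / (1/10) = 1/3.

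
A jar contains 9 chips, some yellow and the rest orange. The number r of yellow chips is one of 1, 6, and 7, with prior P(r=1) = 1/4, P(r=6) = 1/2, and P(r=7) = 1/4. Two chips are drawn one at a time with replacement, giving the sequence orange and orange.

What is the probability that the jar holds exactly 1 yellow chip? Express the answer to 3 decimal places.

Under each hypothesis, the probability of the observed sequence is: P(data | r = 1) = (8/9)(8/9) = 64/81; P(data | r = 6) = (3/9)(3/9) = 1/9; P(data | r = 7) = (2/9)(2/9) = 4/81.
Weighting by the prior gives 1/4 · 64/81 = 16/81, 1/2 · 1/9 = 1/18, 1/4 · 4/81 = 1/81; summing to 43/162.
Therefore the posterior P(r = 1 | data) = (16/81) / (43/162) = 32/43.

0.744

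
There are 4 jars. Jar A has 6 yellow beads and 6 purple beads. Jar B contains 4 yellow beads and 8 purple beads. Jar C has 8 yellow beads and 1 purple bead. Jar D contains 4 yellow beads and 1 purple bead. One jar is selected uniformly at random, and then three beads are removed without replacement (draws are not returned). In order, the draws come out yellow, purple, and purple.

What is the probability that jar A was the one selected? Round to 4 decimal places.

0.4455

Under each hypothesis, the probability of the observed sequence is: P(data | jar A) = (6/12)(6/11)(5/10) = 0.13636; P(data | jar B) = (4/12)(8/11)(7/10) = 0.1697; P(data | jar C) = (8/9)(1/8)(0/7) = 0; P(data | jar D) = (4/5)(1/4)(0/3) = 0.
Multiplying each by its prior: 1/4 · 0.13636 = 0.034091, 1/4 · 0.1697 = 0.042424, 1/4 · 0 = 0, 1/4 · 0 = 0; these sum to 0.076515.
Therefore the posterior P(jar A | data) = (0.034091) / (0.076515) = 0.44554.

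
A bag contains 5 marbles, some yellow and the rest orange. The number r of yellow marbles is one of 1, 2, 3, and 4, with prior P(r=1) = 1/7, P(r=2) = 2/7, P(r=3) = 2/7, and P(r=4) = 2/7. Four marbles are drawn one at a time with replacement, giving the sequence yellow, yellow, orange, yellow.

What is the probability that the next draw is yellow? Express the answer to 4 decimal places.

0.6500

For each hypothesis, P(data | H) works out to: P(data | r = 1) = (1/5)(1/5)(4/5)(1/5) = 0.0064; P(data | r = 2) = (2/5)(2/5)(3/5)(2/5) = 0.0384; P(data | r = 3) = (3/5)(3/5)(2/5)(3/5) = 0.0864; P(data | r = 4) = (4/5)(4/5)(1/5)(4/5) = 0.1024.
The prior-weighted likelihoods are 1/7 · 0.0064 = 0.00091429, 2/7 · 0.0384 = 0.010971, 2/7 · 0.0864 = 0.024686, 2/7 · 0.1024 = 0.029257; these sum to 0.065829.
Normalising, the posterior is P(r = 1 | data) = 0.013889, P(r = 2 | data) = 0.16667, P(r = 3 | data) = 0.375, P(r = 4 | data) = 0.44444.
The predictive probability is P(yellow next | data) = (1/5)(0.013889) + (2/5)(0.16667) + (3/5)(0.375) + (4/5)(0.44444) = 0.65.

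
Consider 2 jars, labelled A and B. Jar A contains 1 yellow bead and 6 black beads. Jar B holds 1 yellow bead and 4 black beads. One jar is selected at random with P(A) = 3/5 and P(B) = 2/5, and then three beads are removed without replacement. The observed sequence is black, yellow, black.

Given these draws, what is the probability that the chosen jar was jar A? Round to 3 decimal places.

0.517

Under each hypothesis, the probability of the observed sequence is: P(data | jar A) = (6/7)(1/6)(5/5) = 1/7; P(data | jar B) = (4/5)(1/4)(3/3) = 1/5.
Weighting by the prior gives 3/5 · 1/7 = 3/35, 2/5 · 1/5 = 2/25; with total 29/175.
By Bayes' rule, P(jar A | data) = (3/35) / (29/175) = 15/29.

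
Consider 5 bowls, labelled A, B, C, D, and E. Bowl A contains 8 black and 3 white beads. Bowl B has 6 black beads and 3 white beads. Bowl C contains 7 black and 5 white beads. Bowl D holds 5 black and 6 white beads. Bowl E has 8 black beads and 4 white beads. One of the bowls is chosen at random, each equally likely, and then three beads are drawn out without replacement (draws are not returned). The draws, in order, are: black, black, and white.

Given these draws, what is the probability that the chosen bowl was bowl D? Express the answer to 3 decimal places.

0.152

For each hypothesis, P(data | H) works out to: P(data | bowl A) = (8/11)(7/10)(3/9) = 0.1697; P(data | bowl B) = (6/9)(5/8)(3/7) = 0.17857; P(data | bowl C) = (7/12)(6/11)(5/10) = 0.15909; P(data | bowl D) = (5/11)(4/10)(6/9) = 0.12121; P(data | bowl E) = (8/12)(7/11)(4/10) = 0.1697.
Multiplying each by its prior: 1/5 · 0.1697 = 0.033939, 1/5 · 0.17857 = 0.035714, 1/5 · 0.15909 = 0.031818, 1/5 · 0.12121 = 0.024242, 1/5 · 0.1697 = 0.033939; these sum to 0.15965.
Therefore the posterior P(bowl D | data) = (0.024242) / (0.15965) = 0.15184.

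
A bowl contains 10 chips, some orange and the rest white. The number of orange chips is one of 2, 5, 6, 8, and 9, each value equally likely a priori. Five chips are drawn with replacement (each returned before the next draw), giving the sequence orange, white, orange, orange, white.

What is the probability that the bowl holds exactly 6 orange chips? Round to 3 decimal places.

0.350

For each hypothesis, P(data | H) works out to: P(data | r = 2) = (2/10)(8/10)(2/10)(2/10)(8/10) = 0.00512; P(data | r = 5) = (5/10)(5/10)(5/10)(5/10)(5/10) = 0.03125; P(data | r = 6) = (6/10)(4/10)(6/10)(6/10)(4/10) = 0.03456; P(data | r = 8) = (8/10)(2/10)(8/10)(8/10)(2/10) = 0.02048; P(data | r = 9) = (9/10)(1/10)(9/10)(9/10)(1/10) = 0.00729.
Multiplying each by its prior: 1/5 · 0.00512 = 0.001024, 1/5 · 0.03125 = 0.00625, 1/5 · 0.03456 = 0.006912, 1/5 · 0.02048 = 0.004096, 1/5 · 0.00729 = 0.001458; these sum to 0.01974.
By Bayes' rule, P(r = 6 | data) = (0.006912) / (0.01974) = 0.35015.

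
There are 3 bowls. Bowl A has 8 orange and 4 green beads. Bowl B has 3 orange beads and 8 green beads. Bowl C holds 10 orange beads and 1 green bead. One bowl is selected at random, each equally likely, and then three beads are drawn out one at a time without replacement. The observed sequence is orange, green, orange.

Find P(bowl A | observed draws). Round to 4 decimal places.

The likelihood of the observed sequence under each hypothesis: P(data | bowl A) = (8/12)(4/11)(7/10) = 28/165; P(data | bowl B) = (3/11)(8/10)(2/9) = 8/165; P(data | bowl C) = (10/11)(1/10)(9/9) = 1/11.
The prior-weighted likelihoods are 1/3 · 28/165 = 28/495, 1/3 · 8/165 = 8/495, 1/3 · 1/11 = 1/33; these sum to 17/165.
By Bayes' rule, P(bowl A | data) = (28/495) / (17/165) = 28/51.

0.5490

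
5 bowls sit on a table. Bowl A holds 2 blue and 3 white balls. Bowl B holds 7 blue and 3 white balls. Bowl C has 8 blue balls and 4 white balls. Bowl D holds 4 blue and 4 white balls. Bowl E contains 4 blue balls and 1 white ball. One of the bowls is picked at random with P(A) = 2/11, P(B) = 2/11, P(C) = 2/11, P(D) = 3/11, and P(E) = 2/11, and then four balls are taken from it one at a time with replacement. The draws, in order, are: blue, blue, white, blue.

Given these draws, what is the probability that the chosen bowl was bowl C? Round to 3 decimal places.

The likelihood of the observed sequence under each hypothesis: P(data | bowl A) = (2/5)(2/5)(3/5)(2/5) = 0.0384; P(data | bowl B) = (7/10)(7/10)(3/10)(7/10) = 0.1029; P(data | bowl C) = (8/12)(8/12)(4/12)(8/12) = 0.098765; P(data | bowl D) = (4/8)(4/8)(4/8)(4/8) = 0.0625; P(data | bowl E) = (4/5)(4/5)(1/5)(4/5) = 0.1024.
Weighting by the prior gives 2/11 · 0.0384 = 0.0069818, 2/11 · 0.1029 = 0.018709, 2/11 · 0.098765 = 0.017957, 3/11 · 0.0625 = 0.017045, 2/11 · 0.1024 = 0.018618; with total 0.079312.
Therefore the posterior P(bowl C | data) = (0.017957) / (0.079312) = 0.22641.

0.226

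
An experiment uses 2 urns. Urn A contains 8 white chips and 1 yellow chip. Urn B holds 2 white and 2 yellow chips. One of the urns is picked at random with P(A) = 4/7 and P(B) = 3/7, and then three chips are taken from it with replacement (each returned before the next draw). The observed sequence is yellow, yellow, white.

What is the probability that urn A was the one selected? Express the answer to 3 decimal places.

The likelihood of the observed sequence under each hypothesis: P(data | urn A) = (1/9)(1/9)(8/9) = 0.010974; P(data | urn B) = (2/4)(2/4)(2/4) = 0.125.
Multiplying each by its prior: 4/7 · 0.010974 = 0.0062708, 3/7 · 0.125 = 0.053571; these sum to 0.059842.
So P(urn A | data) = (0.0062708) / (0.059842) = 0.10479.

0.105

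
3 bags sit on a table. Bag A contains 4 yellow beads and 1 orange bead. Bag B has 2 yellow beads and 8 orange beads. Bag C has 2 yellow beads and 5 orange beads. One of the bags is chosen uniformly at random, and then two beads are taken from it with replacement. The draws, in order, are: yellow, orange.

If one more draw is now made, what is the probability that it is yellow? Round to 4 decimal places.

0.4166

Under each hypothesis, the probability of the observed sequence is: P(data | bag A) = (4/5)(1/5) = 0.16; P(data | bag B) = (2/10)(8/10) = 0.16; P(data | bag C) = (2/7)(5/7) = 0.20408.
Weighting by the prior gives 1/3 · 0.16 = 0.053333, 1/3 · 0.16 = 0.053333, 1/3 · 0.20408 = 0.068027; with total 0.17469.
The posterior is then P(bag A | data) = 0.3053, P(bag B | data) = 0.3053, P(bag C | data) = 0.38941.
So P(yellow next | data) = Σ P(yellow next | H) P(H | data) = (4/5)(0.3053) + (1/5)(0.3053) + (2/7)(0.38941) = 0.41656.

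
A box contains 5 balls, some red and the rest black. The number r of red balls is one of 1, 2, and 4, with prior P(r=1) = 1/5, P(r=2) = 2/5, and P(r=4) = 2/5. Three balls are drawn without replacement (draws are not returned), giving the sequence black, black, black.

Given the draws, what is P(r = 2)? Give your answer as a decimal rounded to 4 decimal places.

For each hypothesis, P(data | H) works out to: P(data | r = 1) = (4/5)(3/4)(2/3) = 2/5; P(data | r = 2) = (3/5)(2/4)(1/3) = 1/10; P(data | r = 4) = (1/5)(0/4) = 0.
Multiplying each by its prior: 1/5 · 2/5 = 2/25, 2/5 · 1/10 = 1/25, 2/5 · 0 = 0; with total 3/25.
Hence P(r = 2 | data) = (1/25) / (3/25) = 1/3.

0.3333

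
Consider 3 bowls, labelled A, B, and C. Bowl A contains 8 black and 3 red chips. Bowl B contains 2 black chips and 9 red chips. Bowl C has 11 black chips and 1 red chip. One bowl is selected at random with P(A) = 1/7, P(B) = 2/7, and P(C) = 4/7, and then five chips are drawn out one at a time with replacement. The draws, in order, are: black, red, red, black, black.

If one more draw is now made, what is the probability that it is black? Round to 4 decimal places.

Compute the likelihood of the observed sequence for each case: P(data | bowl A) = (8/11)(3/11)(3/11)(8/11)(8/11) = 0.028612; P(data | bowl B) = (2/11)(9/11)(9/11)(2/11)(2/11) = 0.0040236; P(data | bowl C) = (11/12)(1/12)(1/12)(11/12)(11/12) = 0.005349.
Multiplying each by its prior: 1/7 · 0.028612 = 0.0040874, 2/7 · 0.0040236 = 0.0011496, 4/7 · 0.005349 = 0.0030566; these sum to 0.0082936.
Normalising, the posterior is P(bowl A | data) = 0.49284, P(bowl B | data) = 0.13861, P(bowl C | data) = 0.36855.
Averaging over the posterior, P(black next | data) = (8/11)(0.49284) + (2/11)(0.13861) + (11/12)(0.36855) = 0.72147.

0.7215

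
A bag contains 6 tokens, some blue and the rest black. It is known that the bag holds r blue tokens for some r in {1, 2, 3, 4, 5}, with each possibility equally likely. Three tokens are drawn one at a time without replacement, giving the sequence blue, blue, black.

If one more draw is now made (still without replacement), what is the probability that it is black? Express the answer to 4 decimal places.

Under each hypothesis, the probability of the observed sequence is: P(data | r = 1) = (1/6)(0/5) = 0; P(data | r = 2) = (2/6)(1/5)(4/4) = 1/15; P(data | r = 3) = (3/6)(2/5)(3/4) = 3/20; P(data | r = 4) = (4/6)(3/5)(2/4) = 1/5; P(data | r = 5) = (5/6)(4/5)(1/4) = 1/6.
Weighting by the prior gives 1/5 · 0 = 0, 1/5 · 1/15 = 1/75, 1/5 · 3/20 = 3/100, 1/5 · 1/5 = 1/25, 1/5 · 1/6 = 1/30; summing to 7/60.
Dividing through by the total gives posterior P(r = 1 | data) = 0, P(r = 2 | data) = 4/35, P(r = 3 | data) = 9/35, P(r = 4 | data) = 12/35, P(r = 5 | data) = 2/7.
The predictive probability is P(black next | data) = (1)(4/35) + (2/3)(9/35) + (1/3)(12/35) + (0)(2/7) = 2/5.

0.4000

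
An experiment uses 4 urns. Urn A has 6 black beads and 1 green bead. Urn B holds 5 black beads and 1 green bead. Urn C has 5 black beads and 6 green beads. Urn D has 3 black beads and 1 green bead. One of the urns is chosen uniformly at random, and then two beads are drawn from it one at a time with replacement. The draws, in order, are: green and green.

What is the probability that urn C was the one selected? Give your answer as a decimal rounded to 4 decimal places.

0.7288

Compute the likelihood of the observed sequence for each case: P(data | urn A) = (1/7)(1/7) = 0.020408; P(data | urn B) = (1/6)(1/6) = 0.027778; P(data | urn C) = (6/11)(6/11) = 0.29752; P(data | urn D) = (1/4)(1/4) = 0.0625.
Weighting by the prior gives 1/4 · 0.020408 = 0.005102, 1/4 · 0.027778 = 0.0069444, 1/4 · 0.29752 = 0.07438, 1/4 · 0.0625 = 0.015625; with total 0.10205.
By Bayes' rule, P(urn C | data) = (0.07438) / (0.10205) = 0.72885.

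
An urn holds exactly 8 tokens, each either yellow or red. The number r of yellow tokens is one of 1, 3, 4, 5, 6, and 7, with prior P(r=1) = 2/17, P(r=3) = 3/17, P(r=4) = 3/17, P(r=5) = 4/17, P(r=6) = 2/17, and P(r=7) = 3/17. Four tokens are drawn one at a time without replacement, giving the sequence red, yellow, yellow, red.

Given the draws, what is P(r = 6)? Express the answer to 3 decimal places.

0.086

For each hypothesis, P(data | H) works out to: P(data | r = 1) = (7/8)(1/7)(0/6) = 0; P(data | r = 3) = (5/8)(3/7)(2/6)(4/5) = 1/14; P(data | r = 4) = (4/8)(4/7)(3/6)(3/5) = 3/35; P(data | r = 5) = (3/8)(5/7)(4/6)(2/5) = 1/14; P(data | r = 6) = (2/8)(6/7)(5/6)(1/5) = 1/28; P(data | r = 7) = (1/8)(7/7)(6/6)(0/5) = 0.
The prior-weighted likelihoods are 2/17 · 0 = 0, 3/17 · 1/14 = 3/238, 3/17 · 3/35 = 9/595, 4/17 · 1/14 = 2/119, 2/17 · 1/28 = 1/238, 3/17 · 0 = 0; summing to 29/595.
So P(r = 6 | data) = (1/238) / (29/595) = 5/58.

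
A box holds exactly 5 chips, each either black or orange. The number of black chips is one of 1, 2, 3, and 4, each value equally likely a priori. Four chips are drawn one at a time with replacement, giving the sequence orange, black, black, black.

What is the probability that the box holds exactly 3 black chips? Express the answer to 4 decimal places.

The likelihood of the observed sequence under each hypothesis: P(data | r = 1) = (4/5)(1/5)(1/5)(1/5) = 0.0064; P(data | r = 2) = (3/5)(2/5)(2/5)(2/5) = 0.0384; P(data | r = 3) = (2/5)(3/5)(3/5)(3/5) = 0.0864; P(data | r = 4) = (1/5)(4/5)(4/5)(4/5) = 0.1024.
The prior-weighted likelihoods are 1/4 · 0.0064 = 0.0016, 1/4 · 0.0384 = 0.0096, 1/4 · 0.0864 = 0.0216, 1/4 · 0.1024 = 0.0256; summing to 0.0584.
By Bayes' rule, P(r = 3 | data) = (0.0216) / (0.0584) = 0.36986.

0.3699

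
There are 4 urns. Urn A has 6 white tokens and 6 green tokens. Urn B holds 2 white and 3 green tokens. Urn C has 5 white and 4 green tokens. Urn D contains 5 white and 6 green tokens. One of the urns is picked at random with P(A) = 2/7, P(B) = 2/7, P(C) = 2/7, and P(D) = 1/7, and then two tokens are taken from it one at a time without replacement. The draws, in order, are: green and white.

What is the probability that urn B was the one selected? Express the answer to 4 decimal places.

0.3040

The likelihood of the observed sequence under each hypothesis: P(data | urn A) = (6/12)(6/11) = 0.27273; P(data | urn B) = (3/5)(2/4) = 0.3; P(data | urn C) = (4/9)(5/8) = 0.27778; P(data | urn D) = (6/11)(5/10) = 0.27273.
The prior-weighted likelihoods are 2/7 · 0.27273 = 0.077922, 2/7 · 0.3 = 0.085714, 2/7 · 0.27778 = 0.079365, 1/7 · 0.27273 = 0.038961; summing to 0.28196.
So P(urn B | data) = (0.085714) / (0.28196) = 0.30399.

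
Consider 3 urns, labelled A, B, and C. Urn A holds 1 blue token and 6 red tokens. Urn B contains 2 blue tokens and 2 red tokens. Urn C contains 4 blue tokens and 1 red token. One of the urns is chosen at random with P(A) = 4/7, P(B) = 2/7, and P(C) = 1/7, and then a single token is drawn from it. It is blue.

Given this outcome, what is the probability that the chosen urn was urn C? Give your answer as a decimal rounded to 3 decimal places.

0.337

Under each hypothesis, the probability of this draw is: P(data | urn A) = (1/7) = 1/7; P(data | urn B) = (2/4) = 1/2; P(data | urn C) = (4/5) = 4/5.
Weighting by the prior gives 4/7 · 1/7 = 4/49, 2/7 · 1/2 = 1/7, 1/7 · 4/5 = 4/35; these sum to 83/245.
So P(urn C | data) = (4/35) / (83/245) = 28/83.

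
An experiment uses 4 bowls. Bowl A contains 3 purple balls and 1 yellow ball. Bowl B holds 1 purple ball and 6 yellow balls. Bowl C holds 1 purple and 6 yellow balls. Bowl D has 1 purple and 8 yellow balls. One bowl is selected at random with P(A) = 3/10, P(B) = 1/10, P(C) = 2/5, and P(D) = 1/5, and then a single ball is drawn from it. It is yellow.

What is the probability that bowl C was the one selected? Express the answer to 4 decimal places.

0.5032

The likelihood of this draw under each hypothesis: P(data | bowl A) = (1/4) = 0.25; P(data | bowl B) = (6/7) = 0.85714; P(data | bowl C) = (6/7) = 0.85714; P(data | bowl D) = (8/9) = 0.88889.
Weighting by the prior gives 3/10 · 0.25 = 0.075, 1/10 · 0.85714 = 0.085714, 2/5 · 0.85714 = 0.34286, 1/5 · 0.88889 = 0.17778; with total 0.68135.
So P(bowl C | data) = (0.34286) / (0.68135) = 0.5032.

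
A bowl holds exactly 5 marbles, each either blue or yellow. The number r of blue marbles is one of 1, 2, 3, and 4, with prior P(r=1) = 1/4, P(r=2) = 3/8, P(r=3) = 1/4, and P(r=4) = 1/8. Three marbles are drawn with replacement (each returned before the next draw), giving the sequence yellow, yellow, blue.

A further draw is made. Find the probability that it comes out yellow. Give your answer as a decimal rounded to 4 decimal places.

0.6000

For each hypothesis, P(data | H) works out to: P(data | r = 1) = (4/5)(4/5)(1/5) = 16/125; P(data | r = 2) = (3/5)(3/5)(2/5) = 18/125; P(data | r = 3) = (2/5)(2/5)(3/5) = 12/125; P(data | r = 4) = (1/5)(1/5)(4/5) = 4/125.
The prior-weighted likelihoods are 1/4 · 16/125 = 4/125, 3/8 · 18/125 = 27/500, 1/4 · 12/125 = 3/125, 1/8 · 4/125 = 1/250; with total 57/500.
The posterior is then P(r = 1 | data) = 16/57, P(r = 2 | data) = 9/19, P(r = 3 | data) = 4/19, P(r = 4 | data) = 2/57.
So P(yellow next | data) = Σ P(yellow next | H) P(H | data) = (4/5)(16/57) + (3/5)(9/19) + (2/5)(4/19) + (1/5)(2/57) = 3/5.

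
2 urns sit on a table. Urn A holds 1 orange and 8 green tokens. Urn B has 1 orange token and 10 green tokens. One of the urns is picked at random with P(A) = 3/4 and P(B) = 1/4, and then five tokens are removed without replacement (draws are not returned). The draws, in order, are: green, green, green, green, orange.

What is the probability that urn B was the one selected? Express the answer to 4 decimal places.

For each hypothesis, P(data | H) works out to: P(data | urn A) = (8/9)(7/8)(6/7)(5/6)(1/5) = 1/9; P(data | urn B) = (10/11)(9/10)(8/9)(7/8)(1/7) = 1/11.
Weighting by the prior gives 3/4 · 1/9 = 1/12, 1/4 · 1/11 = 1/44; with total 7/66.
Therefore the posterior P(urn B | data) = (1/44) / (7/66) = 3/14.

0.2143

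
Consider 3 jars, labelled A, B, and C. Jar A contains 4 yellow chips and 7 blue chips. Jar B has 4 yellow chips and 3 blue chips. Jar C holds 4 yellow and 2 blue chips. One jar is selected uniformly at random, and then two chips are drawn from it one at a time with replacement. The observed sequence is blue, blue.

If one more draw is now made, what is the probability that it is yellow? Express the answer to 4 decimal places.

Under each hypothesis, the probability of the observed sequence is: P(data | jar A) = (7/11)(7/11) = 0.40496; P(data | jar B) = (3/7)(3/7) = 0.18367; P(data | jar C) = (2/6)(2/6) = 0.11111.
The prior-weighted likelihoods are 1/3 · 0.40496 = 0.13499, 1/3 · 0.18367 = 0.061224, 1/3 · 0.11111 = 0.037037; these sum to 0.23325.
The posterior is then P(jar A | data) = 0.57872, P(jar B | data) = 0.26249, P(jar C | data) = 0.15879.
The predictive probability is P(yellow next | data) = (4/11)(0.57872) + (4/7)(0.26249) + (2/3)(0.15879) = 0.4663.

0.4663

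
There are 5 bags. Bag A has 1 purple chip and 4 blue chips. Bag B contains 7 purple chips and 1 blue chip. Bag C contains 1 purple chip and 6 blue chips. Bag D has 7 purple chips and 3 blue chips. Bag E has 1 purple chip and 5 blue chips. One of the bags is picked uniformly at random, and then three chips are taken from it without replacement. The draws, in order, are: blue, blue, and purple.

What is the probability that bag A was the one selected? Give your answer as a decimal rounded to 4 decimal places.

For each hypothesis, P(data | H) works out to: P(data | bag A) = (4/5)(3/4)(1/3) = 0.2; P(data | bag B) = (1/8)(0/7) = 0; P(data | bag C) = (6/7)(5/6)(1/5) = 0.14286; P(data | bag D) = (3/10)(2/9)(7/8) = 0.058333; P(data | bag E) = (5/6)(4/5)(1/4) = 0.16667.
Multiplying each by its prior: 1/5 · 0.2 = 0.04, 1/5 · 0 = 0, 1/5 · 0.14286 = 0.028571, 1/5 · 0.058333 = 0.011667, 1/5 · 0.16667 = 0.033333; summing to 0.11357.
By Bayes' rule, P(bag A | data) = (0.04) / (0.11357) = 0.3522.

0.3522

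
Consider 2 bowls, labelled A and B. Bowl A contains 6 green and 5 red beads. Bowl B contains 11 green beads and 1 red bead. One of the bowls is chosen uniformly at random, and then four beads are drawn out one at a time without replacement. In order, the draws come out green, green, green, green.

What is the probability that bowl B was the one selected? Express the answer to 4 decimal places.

Under each hypothesis, the probability of the observed sequence is: P(data | bowl A) = (6/11)(5/10)(4/9)(3/8) = 1/22; P(data | bowl B) = (11/12)(10/11)(9/10)(8/9) = 2/3.
Multiplying each by its prior: 1/2 · 1/22 = 1/44, 1/2 · 2/3 = 1/3; these sum to 47/132.
So P(bowl B | data) = (1/3) / (47/132) = 44/47.

0.9362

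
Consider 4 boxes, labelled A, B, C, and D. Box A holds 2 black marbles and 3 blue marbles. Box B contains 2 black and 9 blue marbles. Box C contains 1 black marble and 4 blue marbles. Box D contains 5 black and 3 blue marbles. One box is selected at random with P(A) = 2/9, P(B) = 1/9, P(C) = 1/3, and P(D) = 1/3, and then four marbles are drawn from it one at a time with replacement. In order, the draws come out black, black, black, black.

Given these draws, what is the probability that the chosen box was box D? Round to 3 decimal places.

0.889

The likelihood of the observed sequence under each hypothesis: P(data | box A) = (2/5)(2/5)(2/5)(2/5) = 0.0256; P(data | box B) = (2/11)(2/11)(2/11)(2/11) = 0.0010928; P(data | box C) = (1/5)(1/5)(1/5)(1/5) = 0.0016; P(data | box D) = (5/8)(5/8)(5/8)(5/8) = 0.15259.
Weighting by the prior gives 2/9 · 0.0256 = 0.0056889, 1/9 · 0.0010928 = 0.00012142, 1/3 · 0.0016 = 0.00053333, 1/3 · 0.15259 = 0.050863; these sum to 0.057206.
So P(box D | data) = (0.050863) / (0.057206) = 0.88911.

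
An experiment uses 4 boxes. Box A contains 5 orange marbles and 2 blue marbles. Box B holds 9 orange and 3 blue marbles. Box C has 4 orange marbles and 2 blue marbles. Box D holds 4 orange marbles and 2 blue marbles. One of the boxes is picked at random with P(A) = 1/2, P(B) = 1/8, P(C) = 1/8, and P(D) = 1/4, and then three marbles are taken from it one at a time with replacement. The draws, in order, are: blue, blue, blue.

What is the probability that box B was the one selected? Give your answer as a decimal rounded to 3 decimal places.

For each hypothesis, P(data | H) works out to: P(data | box A) = (2/7)(2/7)(2/7) = 0.023324; P(data | box B) = (3/12)(3/12)(3/12) = 0.015625; P(data | box C) = (2/6)(2/6)(2/6) = 0.037037; P(data | box D) = (2/6)(2/6)(2/6) = 0.037037.
Multiplying each by its prior: 1/2 · 0.023324 = 0.011662, 1/8 · 0.015625 = 0.0019531, 1/8 · 0.037037 = 0.0046296, 1/4 · 0.037037 = 0.0092593; with total 0.027504.
By Bayes' rule, P(box B | data) = (0.0019531) / (0.027504) = 0.071013.

0.071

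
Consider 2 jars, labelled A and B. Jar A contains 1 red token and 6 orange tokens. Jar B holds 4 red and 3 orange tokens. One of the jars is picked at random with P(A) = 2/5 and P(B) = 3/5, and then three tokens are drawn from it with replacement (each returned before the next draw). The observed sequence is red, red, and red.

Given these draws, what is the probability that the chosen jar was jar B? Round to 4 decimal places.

The likelihood of the observed sequence under each hypothesis: P(data | jar A) = (1/7)(1/7)(1/7) = 0.0029155; P(data | jar B) = (4/7)(4/7)(4/7) = 0.18659.
The prior-weighted likelihoods are 2/5 · 0.0029155 = 0.0011662, 3/5 · 0.18659 = 0.11195; these sum to 0.11312.
By Bayes' rule, P(jar B | data) = (0.11195) / (0.11312) = 0.98969.

0.9897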